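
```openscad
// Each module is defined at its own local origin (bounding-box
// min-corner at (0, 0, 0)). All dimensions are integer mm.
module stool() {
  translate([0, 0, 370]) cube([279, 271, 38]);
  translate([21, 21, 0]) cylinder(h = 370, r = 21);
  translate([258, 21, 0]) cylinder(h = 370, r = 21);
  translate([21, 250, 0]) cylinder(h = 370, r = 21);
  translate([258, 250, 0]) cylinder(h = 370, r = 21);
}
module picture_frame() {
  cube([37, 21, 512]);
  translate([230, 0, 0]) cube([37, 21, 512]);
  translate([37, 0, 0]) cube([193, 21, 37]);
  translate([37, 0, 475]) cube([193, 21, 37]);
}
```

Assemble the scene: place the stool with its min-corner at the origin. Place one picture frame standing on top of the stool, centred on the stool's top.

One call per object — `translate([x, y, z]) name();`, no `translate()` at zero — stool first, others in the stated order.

stool();
translate([6, 125, 408]) picture_frame();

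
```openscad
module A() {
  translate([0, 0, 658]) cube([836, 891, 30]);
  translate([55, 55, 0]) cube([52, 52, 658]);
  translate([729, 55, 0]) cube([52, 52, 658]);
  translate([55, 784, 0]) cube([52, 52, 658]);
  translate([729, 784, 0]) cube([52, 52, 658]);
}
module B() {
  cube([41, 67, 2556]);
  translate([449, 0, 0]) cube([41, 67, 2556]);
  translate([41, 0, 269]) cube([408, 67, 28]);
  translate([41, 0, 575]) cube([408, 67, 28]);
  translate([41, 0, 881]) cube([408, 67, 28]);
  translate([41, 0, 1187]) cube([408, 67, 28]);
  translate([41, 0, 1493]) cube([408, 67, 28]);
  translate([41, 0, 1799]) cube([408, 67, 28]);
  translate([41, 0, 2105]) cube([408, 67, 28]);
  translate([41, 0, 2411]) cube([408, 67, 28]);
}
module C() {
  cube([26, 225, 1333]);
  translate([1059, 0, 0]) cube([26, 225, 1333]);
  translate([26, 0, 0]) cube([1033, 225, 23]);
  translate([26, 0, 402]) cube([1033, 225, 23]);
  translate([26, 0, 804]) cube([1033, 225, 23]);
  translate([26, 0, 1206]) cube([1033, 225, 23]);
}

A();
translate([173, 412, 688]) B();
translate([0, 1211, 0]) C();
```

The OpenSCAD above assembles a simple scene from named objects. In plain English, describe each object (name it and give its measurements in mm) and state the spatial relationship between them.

A is a table with a 836×891 mm rectangular top, 30 mm thick, top surface at z = 688 mm, supported by four 52×52 mm square legs, each inset 55 mm from the nearest pair of top edges, running from the floor.

B is a wooden ladder with two side rails of 41×67 mm section and 2556 mm height, set 490 mm apart overall. Between them run 8 rectangular rungs (67 mm deep, 28 mm thick), front faces flush with the rails' −y face. The bottom of the first rung is 269 mm above the floor and each subsequent rung is 306 mm higher than the one below.

C is an open bookshelf. Two side panels, each 26 mm thick, 225 mm deep and 1333 mm tall, stand 1085 mm apart (outside-to-outside). Between them sit 4 shelves, each 23 mm thick and 225 mm deep, spanning the full gap between the sides. The bottom shelf rests on the floor (its underside at z = 0) and the clear gap between one shelf's top and the next shelf's underside is 379 mm.

The ladder is on top of the table, centred. The bookshelf is on the floor beside the table on its +y side.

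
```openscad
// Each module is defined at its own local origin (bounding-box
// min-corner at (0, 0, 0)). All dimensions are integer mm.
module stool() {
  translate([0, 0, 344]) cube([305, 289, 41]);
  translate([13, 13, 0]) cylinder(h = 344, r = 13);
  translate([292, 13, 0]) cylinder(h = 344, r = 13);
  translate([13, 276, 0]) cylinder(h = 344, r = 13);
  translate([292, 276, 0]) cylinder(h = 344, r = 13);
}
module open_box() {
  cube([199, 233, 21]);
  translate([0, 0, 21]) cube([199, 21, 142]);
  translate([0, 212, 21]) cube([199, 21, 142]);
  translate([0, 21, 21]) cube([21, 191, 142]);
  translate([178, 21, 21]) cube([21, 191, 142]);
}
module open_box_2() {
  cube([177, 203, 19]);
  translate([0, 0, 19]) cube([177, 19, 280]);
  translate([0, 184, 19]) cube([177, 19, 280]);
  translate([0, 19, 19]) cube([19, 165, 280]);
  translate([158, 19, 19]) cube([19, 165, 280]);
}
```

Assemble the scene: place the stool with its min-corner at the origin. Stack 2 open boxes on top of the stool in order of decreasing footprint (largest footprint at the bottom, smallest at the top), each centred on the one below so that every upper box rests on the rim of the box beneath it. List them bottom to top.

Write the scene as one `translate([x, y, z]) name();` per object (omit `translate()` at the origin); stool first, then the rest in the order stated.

stool();
translate([53, 28, 385]) open_box();
translate([64, 43, 548]) open_box_2();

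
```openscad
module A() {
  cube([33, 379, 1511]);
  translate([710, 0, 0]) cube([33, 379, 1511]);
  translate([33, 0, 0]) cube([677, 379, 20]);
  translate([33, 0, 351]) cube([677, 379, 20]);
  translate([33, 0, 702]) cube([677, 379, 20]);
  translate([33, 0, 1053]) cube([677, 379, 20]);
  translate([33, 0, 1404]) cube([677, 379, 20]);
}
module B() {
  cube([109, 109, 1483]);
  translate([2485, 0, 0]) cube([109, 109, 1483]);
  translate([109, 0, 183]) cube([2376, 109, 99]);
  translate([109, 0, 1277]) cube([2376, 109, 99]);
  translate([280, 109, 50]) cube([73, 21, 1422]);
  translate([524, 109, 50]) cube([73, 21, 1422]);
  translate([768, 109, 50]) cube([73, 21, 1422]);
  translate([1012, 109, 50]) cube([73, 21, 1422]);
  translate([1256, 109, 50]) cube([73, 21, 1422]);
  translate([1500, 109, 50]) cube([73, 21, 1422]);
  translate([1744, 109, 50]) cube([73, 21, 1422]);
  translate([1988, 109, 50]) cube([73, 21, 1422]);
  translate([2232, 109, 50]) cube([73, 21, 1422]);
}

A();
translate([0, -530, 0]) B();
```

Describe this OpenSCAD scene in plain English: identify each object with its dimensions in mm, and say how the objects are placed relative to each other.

A is a bookshelf 743 mm wide overall, 379 mm deep and 1511 mm tall. The two sides are 33 mm thick vertical panels. 5 horizontal shelves of 20 mm thickness span between the inner faces of the sides; the lowest shelf sits on the floor and shelves are stacked with a clear vertical gap of 331 mm between each pair.

B is a fence section. Two 109×109 mm posts, 1483 mm tall, stand on the floor with a clear span of 2376 mm between their inner faces. Two horizontal rails of 109×99 mm section span the gap between the posts with their undersides at z = 183 mm and z = 1277 mm, flush with the posts' −y face. 9 pickets, each 73 mm wide, 21 mm thick and 1422 mm tall, are fixed to the +y face of the rails with their bottoms at z = 50 mm, evenly spaced across the span with equal gaps (rounded down to the nearest mm) at the −x end and between each pair — any rounding remainder accumulates at the +x end.

The fence section is on the floor beside the bookshelf on its −y side.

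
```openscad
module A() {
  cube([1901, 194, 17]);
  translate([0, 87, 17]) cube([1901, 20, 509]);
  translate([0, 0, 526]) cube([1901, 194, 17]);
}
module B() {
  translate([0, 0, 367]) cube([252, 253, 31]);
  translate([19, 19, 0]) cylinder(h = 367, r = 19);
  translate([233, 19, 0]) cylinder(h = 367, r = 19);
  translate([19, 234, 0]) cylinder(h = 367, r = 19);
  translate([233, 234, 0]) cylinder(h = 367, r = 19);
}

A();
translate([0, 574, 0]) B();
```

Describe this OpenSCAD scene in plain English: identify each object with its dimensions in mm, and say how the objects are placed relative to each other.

A is an I-beam lying along x, 1901 mm long. Overall section height 543 mm. Two flanges 194 mm wide (y) and 17 mm thick, one on the floor and one at the top; a web 20 mm thick runs between them, centred on the flange width.

B is a four-legged stool. The seat is a 252×253×31 mm slab whose top surface is at z = 398 mm; four round legs, each 38 mm in diameter, run from the floor (z = 0) to the underside of the seat, each leg's axis is inset half a diameter from the nearest pair of seat edges (so the leg's bounding box is flush with the corner).

The stool is on the floor beside the I-beam on its +y side.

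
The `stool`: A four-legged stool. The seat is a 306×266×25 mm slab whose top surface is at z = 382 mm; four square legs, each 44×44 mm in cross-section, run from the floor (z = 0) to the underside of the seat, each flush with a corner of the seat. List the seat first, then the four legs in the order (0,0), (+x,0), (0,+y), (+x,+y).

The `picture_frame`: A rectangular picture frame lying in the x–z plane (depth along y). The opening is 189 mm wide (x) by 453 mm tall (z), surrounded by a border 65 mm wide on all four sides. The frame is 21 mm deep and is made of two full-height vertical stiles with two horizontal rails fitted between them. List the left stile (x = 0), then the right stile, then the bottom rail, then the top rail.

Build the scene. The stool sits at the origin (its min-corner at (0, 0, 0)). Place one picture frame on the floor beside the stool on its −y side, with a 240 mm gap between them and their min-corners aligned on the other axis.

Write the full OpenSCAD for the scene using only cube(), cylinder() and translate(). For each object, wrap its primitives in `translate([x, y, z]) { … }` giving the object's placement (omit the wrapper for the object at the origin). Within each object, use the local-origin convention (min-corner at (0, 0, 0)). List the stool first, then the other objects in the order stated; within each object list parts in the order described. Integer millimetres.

translate([0, 0, 357]) cube([306, 266, 25]);
cube([44, 44, 357]);
translate([262, 0, 0]) cube([44, 44, 357]);
translate([0, 222, 0]) cube([44, 44, 357]);
translate([262, 222, 0]) cube([44, 44, 357]);
translate([0, -261, 0]) {
  cube([65, 21, 583]);
  translate([254, 0, 0]) cube([65, 21, 583]);
  translate([65, 0, 0]) cube([189, 21, 65]);
  translate([65, 0, 518]) cube([189, 21, 65]);
}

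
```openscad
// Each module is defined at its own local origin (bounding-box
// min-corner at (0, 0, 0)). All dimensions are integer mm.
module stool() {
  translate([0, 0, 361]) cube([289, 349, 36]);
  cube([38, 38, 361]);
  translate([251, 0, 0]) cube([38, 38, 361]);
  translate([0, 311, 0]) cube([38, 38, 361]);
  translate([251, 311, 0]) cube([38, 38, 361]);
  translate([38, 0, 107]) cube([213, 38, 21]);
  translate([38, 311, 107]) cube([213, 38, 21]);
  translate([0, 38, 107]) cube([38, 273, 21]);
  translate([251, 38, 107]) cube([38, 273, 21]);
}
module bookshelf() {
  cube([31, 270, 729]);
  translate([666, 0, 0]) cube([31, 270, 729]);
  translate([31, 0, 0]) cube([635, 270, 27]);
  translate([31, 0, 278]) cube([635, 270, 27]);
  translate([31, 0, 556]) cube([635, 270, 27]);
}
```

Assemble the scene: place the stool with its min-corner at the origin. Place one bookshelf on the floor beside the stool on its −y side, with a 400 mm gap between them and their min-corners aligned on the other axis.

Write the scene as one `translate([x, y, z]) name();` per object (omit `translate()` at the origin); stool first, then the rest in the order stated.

stool();
translate([0, -670, 0]) bookshelf();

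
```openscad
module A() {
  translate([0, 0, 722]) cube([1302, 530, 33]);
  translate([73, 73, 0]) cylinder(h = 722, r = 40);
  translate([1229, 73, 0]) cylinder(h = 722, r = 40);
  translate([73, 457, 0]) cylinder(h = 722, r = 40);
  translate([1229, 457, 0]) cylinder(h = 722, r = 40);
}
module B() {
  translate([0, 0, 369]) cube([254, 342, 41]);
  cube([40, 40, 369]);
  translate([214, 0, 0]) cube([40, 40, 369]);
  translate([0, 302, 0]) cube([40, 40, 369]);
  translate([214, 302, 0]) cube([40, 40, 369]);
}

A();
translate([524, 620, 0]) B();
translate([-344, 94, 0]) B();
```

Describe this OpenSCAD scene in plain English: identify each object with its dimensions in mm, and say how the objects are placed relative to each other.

A is a table: top 1302 mm (x) × 530 mm (y), 33 mm thick, upper face at z = 755 mm, on four round legs of 80 mm diameter, each leg's bounding box inset 33 mm from the nearest pair of top edges, running from z = 0 to the bottom of the top.

B is a simple wooden stool: a rectangular seat 254 mm (x) by 342 mm (y), 41 mm thick, top face at z = 410 mm, on four square legs, each 40×40 mm in cross-section. The legs rest on z = 0, each flush with a corner of the seat.

Two stools sit around the table at the +y, −x sides.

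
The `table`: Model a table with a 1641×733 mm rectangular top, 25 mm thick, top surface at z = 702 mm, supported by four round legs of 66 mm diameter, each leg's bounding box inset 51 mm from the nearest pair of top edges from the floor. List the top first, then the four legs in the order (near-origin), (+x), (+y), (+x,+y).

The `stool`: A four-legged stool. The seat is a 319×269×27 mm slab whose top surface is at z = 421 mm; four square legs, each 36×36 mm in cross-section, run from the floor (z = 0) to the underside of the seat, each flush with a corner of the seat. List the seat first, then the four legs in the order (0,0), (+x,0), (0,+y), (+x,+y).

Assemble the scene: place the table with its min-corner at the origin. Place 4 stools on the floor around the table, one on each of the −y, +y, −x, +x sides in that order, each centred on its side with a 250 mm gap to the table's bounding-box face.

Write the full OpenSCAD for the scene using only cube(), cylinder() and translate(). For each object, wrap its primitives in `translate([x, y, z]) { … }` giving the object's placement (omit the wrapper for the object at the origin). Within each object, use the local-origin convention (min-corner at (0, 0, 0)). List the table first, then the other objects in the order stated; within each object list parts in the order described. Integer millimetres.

translate([0, 0, 677]) cube([1641, 733, 25]);
translate([84, 84, 0]) cylinder(h = 677, r = 33);
translate([1557, 84, 0]) cylinder(h = 677, r = 33);
translate([84, 649, 0]) cylinder(h = 677, r = 33);
translate([1557, 649, 0]) cylinder(h = 677, r = 33);
translate([661, -519, 0]) {
  translate([0, 0, 394]) cube([319, 269, 27]);
  cube([36, 36, 394]);
  translate([283, 0, 0]) cube([36, 36, 394]);
  translate([0, 233, 0]) cube([36, 36, 394]);
  translate([283, 233, 0]) cube([36, 36, 394]);
}
translate([661, 983, 0]) {
  translate([0, 0, 394]) cube([319, 269, 27]);
  cube([36, 36, 394]);
  translate([283, 0, 0]) cube([36, 36, 394]);
  translate([0, 233, 0]) cube([36, 36, 394]);
  translate([283, 233, 0]) cube([36, 36, 394]);
}
translate([-569, 232, 0]) {
  translate([0, 0, 394]) cube([319, 269, 27]);
  cube([36, 36, 394]);
  translate([283, 0, 0]) cube([36, 36, 394]);
  translate([0, 233, 0]) cube([36, 36, 394]);
  translate([283, 233, 0]) cube([36, 36, 394]);
}
translate([1891, 232, 0]) {
  translate([0, 0, 394]) cube([319, 269, 27]);
  cube([36, 36, 394]);
  translate([283, 0, 0]) cube([36, 36, 394]);
  translate([0, 233, 0]) cube([36, 36, 394]);
  translate([283, 233, 0]) cube([36, 36, 394]);
}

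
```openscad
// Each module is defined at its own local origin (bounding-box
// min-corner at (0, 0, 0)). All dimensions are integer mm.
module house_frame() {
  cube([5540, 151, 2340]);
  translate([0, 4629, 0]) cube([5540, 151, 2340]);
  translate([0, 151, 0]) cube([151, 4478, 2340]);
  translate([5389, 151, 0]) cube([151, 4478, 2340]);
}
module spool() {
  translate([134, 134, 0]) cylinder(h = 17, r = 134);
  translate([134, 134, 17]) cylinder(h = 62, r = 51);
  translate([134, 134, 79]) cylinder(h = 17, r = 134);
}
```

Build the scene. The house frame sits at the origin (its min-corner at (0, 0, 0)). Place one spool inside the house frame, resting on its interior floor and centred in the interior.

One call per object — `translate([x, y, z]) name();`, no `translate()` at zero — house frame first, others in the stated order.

house_frame();
translate([2636, 2256, 0]) spool();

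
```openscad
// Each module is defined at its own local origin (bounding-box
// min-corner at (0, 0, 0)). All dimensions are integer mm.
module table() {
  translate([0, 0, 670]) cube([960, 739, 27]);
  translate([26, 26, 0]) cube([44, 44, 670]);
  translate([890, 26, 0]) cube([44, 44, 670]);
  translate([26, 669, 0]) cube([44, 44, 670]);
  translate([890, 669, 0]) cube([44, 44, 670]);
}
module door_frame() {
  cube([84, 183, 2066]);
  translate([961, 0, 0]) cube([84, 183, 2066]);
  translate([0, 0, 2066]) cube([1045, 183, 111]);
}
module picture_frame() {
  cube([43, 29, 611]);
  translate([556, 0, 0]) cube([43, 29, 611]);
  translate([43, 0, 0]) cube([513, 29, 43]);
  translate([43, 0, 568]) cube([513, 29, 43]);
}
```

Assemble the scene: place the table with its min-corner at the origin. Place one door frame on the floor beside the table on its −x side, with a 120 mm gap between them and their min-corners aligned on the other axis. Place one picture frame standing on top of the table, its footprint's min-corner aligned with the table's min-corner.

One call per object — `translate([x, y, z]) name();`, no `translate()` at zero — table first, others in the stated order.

table();
translate([-1165, 0, 0]) door_frame();
translate([0, 0, 697]) picture_frame();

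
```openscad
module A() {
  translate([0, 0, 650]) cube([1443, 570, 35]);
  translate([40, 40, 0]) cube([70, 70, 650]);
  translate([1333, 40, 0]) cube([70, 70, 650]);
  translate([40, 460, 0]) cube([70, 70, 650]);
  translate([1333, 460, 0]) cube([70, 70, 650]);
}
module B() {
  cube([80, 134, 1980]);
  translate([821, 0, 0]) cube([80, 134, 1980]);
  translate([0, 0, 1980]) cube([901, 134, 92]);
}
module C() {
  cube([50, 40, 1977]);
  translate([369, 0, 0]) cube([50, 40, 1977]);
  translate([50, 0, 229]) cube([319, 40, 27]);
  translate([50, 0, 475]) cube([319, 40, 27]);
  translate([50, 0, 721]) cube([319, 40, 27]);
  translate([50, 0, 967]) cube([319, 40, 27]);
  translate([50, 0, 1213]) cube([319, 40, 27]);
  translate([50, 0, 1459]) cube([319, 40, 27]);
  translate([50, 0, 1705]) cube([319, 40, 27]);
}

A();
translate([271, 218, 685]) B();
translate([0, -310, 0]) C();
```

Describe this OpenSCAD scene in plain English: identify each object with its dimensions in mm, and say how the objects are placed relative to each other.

A is a table: top 1443 mm (x) × 570 mm (y), 35 mm thick, upper face at z = 685 mm, on four 70×70 mm square legs, each inset 40 mm from the nearest pair of top edges, running from z = 0 to the bottom of the top.

B is a rectangular door frame: two vertical jambs of 80×134 mm section, 1980 mm tall, with a clear opening 741 mm wide between their inner faces. A header 92 mm tall and 134 mm deep lies on top of the jambs and spans the full outside width.

C is a wooden ladder with two side rails of 50×40 mm section and 1977 mm height, set 419 mm apart overall. Between them run 7 rectangular rungs (40 mm deep, 27 mm thick), front faces flush with the rails' −y face. The bottom of the first rung is 229 mm above the floor and each subsequent rung is 246 mm higher than the one below.

The door frame is on top of the table, centred. The ladder is on the floor beside the table on its −y side.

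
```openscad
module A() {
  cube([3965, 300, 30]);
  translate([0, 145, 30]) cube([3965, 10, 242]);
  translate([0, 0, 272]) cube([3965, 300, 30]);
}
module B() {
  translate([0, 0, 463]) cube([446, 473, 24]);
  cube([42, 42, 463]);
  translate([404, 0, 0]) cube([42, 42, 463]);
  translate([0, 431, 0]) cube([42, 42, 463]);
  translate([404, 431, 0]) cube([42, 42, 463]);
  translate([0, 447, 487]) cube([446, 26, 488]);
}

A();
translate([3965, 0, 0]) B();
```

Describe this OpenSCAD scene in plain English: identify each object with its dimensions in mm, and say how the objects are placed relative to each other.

A is an I-beam lying along x, 3965 mm long. Overall section height 302 mm. Two flanges 300 mm wide (y) and 30 mm thick, one on the floor and one at the top; a web 10 mm thick runs between them, centred on the flange width.

B is a chair. The seat is a 446×473×24 mm slab with its top at z = 487 mm, on four 42×42 mm corner legs (flush with the seat edges, standing on z = 0). A flat backrest 26 mm thick, 488 mm tall, spans the full seat width and rises from the seat top along its +y edge, rear face flush with the rear of the seat.

The chair is against the I-beam's +x side, with their −y faces flush.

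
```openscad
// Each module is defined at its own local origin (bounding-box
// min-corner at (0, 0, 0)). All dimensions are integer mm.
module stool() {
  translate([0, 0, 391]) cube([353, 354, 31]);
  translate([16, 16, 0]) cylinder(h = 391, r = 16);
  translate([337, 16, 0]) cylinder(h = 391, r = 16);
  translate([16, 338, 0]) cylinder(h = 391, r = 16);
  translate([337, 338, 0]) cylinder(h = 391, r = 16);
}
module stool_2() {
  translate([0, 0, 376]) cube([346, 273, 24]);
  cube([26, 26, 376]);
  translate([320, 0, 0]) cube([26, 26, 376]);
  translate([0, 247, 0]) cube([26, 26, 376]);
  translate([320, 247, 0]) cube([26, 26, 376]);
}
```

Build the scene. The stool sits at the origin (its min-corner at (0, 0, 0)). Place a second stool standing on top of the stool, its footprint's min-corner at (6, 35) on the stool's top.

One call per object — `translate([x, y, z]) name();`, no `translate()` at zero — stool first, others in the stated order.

stool();
translate([6, 35, 422]) stool_2();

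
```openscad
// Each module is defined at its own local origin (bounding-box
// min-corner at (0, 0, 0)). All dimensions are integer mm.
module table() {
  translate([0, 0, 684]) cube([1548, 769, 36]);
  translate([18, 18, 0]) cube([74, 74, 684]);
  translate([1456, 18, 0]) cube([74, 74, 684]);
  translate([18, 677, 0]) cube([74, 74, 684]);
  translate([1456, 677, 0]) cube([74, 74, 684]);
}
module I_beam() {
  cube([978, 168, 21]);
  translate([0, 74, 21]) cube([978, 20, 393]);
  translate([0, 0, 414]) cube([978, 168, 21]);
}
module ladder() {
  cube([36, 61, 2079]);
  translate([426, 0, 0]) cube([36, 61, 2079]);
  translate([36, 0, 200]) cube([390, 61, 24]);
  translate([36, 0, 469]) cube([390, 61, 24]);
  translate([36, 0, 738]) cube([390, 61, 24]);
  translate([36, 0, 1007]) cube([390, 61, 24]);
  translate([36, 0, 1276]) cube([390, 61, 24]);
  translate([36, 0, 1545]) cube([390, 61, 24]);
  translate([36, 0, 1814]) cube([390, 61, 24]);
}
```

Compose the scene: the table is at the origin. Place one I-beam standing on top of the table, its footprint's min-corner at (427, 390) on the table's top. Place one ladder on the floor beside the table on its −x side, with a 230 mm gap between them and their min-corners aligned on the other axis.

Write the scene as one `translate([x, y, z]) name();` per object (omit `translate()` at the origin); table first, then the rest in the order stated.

table();
translate([427, 390, 720]) I_beam();
translate([-692, 0, 0]) ladder();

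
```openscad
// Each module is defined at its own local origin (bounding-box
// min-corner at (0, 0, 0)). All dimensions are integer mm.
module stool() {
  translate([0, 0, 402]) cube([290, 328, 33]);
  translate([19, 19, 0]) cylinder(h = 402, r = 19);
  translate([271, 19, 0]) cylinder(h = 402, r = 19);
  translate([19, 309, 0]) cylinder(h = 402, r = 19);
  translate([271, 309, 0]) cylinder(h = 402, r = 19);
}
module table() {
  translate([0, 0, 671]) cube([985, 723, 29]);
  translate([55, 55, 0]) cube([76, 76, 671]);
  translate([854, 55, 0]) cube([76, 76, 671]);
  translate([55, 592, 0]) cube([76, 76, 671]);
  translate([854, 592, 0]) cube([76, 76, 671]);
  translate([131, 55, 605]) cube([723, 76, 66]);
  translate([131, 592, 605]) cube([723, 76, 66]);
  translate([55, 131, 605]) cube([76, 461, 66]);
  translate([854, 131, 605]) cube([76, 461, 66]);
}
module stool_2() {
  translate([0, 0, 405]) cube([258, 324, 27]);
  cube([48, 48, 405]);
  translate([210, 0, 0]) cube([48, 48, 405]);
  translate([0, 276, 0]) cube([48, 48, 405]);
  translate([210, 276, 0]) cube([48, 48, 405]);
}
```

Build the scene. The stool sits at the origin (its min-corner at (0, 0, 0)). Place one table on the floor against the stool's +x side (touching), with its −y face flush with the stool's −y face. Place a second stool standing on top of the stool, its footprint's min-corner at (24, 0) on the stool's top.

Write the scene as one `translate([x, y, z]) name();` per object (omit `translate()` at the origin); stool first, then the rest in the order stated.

stool();
translate([290, 0, 0]) table();
translate([24, 0, 435]) stool_2();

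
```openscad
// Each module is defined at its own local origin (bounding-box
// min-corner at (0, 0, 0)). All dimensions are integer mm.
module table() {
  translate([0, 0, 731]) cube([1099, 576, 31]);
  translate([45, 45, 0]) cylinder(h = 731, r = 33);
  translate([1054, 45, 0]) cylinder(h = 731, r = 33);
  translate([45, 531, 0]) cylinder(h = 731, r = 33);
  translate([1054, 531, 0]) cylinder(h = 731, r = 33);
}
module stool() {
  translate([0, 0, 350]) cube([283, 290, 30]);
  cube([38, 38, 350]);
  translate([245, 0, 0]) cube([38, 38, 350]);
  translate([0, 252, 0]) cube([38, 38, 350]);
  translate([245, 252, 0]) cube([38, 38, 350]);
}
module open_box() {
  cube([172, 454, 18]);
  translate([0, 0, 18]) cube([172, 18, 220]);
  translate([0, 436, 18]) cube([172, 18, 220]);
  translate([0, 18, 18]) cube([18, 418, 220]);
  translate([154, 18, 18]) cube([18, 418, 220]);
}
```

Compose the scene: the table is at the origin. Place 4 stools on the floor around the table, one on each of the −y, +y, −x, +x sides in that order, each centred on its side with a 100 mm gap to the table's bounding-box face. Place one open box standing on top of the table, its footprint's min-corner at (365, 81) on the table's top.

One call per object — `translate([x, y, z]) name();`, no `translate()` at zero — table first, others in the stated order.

table();
translate([408, -390, 0]) stool();
translate([408, 676, 0]) stool();
translate([-383, 143, 0]) stool();
translate([1199, 143, 0]) stool();
translate([365, 81, 762]) open_box();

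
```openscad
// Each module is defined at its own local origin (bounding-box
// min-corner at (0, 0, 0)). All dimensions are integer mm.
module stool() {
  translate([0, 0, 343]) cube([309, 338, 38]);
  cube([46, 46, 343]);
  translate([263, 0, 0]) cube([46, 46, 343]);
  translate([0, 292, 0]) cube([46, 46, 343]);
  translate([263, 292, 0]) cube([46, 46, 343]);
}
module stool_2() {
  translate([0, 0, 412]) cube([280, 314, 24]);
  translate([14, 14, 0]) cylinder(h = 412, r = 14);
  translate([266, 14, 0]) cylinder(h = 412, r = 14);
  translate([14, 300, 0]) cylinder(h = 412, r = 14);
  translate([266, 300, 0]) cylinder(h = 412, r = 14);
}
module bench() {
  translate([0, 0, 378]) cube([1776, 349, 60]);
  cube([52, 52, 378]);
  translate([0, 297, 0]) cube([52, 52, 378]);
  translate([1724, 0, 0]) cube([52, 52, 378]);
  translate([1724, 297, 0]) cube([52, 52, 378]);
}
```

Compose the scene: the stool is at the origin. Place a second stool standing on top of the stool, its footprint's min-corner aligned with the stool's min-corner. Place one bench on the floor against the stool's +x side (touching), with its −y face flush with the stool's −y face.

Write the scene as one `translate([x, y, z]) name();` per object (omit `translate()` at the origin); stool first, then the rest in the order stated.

stool();
translate([0, 0, 381]) stool_2();
translate([309, 0, 0]) bench();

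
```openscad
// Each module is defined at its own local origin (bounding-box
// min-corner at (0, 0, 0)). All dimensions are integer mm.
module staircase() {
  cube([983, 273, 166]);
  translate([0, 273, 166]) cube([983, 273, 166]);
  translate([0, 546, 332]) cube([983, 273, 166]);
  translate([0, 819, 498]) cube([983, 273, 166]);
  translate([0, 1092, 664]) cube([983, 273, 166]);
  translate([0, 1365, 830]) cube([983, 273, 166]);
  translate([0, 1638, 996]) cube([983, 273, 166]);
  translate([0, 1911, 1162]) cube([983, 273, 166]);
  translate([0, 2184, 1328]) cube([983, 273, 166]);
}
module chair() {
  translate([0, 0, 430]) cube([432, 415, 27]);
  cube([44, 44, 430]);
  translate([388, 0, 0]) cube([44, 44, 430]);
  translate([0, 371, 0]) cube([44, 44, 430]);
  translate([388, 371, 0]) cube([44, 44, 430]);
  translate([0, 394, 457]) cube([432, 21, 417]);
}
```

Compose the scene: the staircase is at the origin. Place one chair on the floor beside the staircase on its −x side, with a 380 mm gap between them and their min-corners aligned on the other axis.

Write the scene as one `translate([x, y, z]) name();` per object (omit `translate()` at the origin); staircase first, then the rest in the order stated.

staircase();
translate([-812, 0, 0]) chair();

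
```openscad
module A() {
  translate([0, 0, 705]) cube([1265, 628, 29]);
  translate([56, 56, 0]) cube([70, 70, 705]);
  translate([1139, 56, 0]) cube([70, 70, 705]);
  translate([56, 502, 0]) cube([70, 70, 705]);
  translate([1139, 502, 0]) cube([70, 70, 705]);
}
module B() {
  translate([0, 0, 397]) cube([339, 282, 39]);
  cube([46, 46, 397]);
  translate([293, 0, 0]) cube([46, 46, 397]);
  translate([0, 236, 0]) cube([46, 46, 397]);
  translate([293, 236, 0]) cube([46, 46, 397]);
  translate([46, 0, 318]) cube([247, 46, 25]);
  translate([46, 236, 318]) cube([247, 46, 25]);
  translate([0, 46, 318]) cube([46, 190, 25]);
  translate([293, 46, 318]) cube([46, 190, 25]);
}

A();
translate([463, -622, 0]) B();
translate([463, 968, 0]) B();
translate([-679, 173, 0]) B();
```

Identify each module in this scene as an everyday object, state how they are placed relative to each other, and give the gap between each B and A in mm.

Each stool's nearest face is 340 mm from the table's bounding box.

A is a table. B is a stool. Three stools sit around the table at the −y, +y, −x sides. The gap between each stool and the table is 340 mm.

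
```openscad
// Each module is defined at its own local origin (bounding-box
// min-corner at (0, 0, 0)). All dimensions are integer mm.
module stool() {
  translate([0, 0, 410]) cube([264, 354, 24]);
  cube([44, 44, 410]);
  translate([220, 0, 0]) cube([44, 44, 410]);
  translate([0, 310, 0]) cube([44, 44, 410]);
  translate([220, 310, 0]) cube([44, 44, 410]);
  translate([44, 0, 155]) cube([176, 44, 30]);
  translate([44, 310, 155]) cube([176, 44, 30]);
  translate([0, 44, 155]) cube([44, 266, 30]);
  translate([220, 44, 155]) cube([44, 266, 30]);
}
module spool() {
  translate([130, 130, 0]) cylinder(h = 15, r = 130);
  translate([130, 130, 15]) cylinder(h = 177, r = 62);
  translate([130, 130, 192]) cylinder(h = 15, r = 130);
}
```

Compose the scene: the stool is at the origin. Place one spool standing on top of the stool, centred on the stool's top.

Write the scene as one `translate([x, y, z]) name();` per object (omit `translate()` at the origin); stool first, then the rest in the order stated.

stool();
translate([2, 47, 434]) spool();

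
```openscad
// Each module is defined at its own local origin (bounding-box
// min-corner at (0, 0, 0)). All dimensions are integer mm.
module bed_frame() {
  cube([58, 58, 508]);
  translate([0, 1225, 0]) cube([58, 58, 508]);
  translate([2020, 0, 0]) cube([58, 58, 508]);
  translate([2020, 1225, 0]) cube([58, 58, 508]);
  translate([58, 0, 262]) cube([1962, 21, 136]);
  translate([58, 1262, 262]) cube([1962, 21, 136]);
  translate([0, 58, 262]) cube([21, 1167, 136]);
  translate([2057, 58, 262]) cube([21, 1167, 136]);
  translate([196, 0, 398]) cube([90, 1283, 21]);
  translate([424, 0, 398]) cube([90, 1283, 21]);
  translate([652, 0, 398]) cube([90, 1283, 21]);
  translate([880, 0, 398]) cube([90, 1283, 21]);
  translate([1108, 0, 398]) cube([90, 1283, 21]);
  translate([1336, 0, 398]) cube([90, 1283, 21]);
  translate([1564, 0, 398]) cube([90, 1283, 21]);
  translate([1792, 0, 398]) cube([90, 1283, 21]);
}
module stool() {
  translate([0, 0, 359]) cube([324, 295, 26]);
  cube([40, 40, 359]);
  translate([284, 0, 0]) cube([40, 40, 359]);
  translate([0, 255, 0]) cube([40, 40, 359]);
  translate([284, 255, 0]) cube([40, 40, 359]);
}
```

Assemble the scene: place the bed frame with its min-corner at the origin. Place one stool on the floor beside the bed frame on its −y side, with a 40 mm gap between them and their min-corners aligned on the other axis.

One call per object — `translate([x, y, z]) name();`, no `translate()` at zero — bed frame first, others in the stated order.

bed_frame();
translate([0, -335, 0]) stool();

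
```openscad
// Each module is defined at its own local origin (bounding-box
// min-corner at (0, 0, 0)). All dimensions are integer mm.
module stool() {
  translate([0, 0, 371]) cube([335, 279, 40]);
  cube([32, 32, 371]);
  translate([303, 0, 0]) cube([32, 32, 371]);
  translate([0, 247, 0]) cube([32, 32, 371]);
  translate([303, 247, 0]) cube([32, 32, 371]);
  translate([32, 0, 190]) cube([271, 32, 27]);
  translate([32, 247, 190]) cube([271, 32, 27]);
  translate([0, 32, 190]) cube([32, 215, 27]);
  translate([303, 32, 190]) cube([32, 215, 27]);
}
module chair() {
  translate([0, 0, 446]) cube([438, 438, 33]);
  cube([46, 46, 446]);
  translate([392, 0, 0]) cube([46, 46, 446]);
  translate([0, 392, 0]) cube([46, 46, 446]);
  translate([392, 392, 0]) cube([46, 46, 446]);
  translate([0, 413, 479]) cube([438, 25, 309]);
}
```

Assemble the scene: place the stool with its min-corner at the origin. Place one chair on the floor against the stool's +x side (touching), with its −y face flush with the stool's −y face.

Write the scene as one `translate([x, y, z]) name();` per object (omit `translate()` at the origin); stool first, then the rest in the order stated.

stool();
translate([335, 0, 0]) chair();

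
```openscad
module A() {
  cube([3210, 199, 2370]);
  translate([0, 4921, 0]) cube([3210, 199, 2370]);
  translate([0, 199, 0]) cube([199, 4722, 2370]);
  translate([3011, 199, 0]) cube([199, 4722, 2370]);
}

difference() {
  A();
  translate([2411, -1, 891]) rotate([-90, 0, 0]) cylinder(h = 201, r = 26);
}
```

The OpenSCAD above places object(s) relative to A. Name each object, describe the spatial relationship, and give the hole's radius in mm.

The subtracted cylinder has r = 26 mm.

A is a house frame. The house frame has a circular hole through its front wall. The hole's radius is 26 mm.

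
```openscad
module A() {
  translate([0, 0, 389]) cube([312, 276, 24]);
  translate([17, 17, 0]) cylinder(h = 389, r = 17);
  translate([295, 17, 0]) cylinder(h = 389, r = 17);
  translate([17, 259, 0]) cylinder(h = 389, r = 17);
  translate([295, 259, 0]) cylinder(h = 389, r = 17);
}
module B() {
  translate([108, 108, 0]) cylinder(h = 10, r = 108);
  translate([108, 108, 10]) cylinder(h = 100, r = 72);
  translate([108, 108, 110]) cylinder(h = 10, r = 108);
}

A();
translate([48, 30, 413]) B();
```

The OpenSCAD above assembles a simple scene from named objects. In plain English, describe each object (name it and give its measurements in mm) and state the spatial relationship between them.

A is a four-legged stool. The seat is 312×276 mm, 24 mm thick, top at z = 413 mm. It stands on four round legs, each 34 mm in diameter, from z = 0 to the seat underside, each leg's axis is inset half a diameter from the nearest pair of seat edges (so the leg's bounding box is flush with the corner).

B is a spool: two coaxial disc flanges of radius 108 mm and thickness 10 mm, joined by a core cylinder of radius 72 mm and height 100 mm. The lower flange rests on z = 0 and the three cylinders share a vertical axis.

The spool is on top of the stool, centred.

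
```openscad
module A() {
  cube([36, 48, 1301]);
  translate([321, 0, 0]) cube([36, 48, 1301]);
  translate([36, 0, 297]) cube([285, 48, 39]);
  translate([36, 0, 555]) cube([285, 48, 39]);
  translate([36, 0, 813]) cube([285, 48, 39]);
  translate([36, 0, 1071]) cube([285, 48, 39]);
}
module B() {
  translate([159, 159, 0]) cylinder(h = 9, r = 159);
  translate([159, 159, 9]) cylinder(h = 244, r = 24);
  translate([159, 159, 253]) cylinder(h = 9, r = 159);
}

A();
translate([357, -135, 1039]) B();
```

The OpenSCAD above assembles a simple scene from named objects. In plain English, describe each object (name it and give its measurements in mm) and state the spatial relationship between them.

A is a wooden ladder with two side rails of 36×48 mm section and 1301 mm height, set 357 mm apart overall. Between them run 4 rectangular rungs (48 mm deep, 39 mm thick), front faces flush with the rails' −y face. The bottom of the first rung is 297 mm above the floor and each subsequent rung is 258 mm higher than the one below.

B is a spool: two coaxial disc flanges of radius 159 mm and thickness 9 mm, joined by a core cylinder of radius 24 mm and height 244 mm. The lower flange rests on z = 0 and the three cylinders share a vertical axis.

The spool is beside the ladder with their tops flush at z = 1301.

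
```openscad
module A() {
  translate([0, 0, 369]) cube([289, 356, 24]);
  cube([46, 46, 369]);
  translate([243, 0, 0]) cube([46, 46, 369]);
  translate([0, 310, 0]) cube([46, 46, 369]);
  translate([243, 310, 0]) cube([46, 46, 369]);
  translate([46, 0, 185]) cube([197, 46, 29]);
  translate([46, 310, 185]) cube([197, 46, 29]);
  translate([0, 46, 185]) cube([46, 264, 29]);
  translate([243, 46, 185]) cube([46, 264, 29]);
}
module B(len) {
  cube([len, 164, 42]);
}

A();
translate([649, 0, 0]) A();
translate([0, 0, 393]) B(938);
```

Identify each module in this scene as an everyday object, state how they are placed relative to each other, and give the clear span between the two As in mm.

A is a stool. B is a beam. A beam spans the tops of two stools. The clear span between the two stools is 360 mm.

Second stool starts at x = 649; first ends at x = 289; clear span = 649 − 289 = 360 mm.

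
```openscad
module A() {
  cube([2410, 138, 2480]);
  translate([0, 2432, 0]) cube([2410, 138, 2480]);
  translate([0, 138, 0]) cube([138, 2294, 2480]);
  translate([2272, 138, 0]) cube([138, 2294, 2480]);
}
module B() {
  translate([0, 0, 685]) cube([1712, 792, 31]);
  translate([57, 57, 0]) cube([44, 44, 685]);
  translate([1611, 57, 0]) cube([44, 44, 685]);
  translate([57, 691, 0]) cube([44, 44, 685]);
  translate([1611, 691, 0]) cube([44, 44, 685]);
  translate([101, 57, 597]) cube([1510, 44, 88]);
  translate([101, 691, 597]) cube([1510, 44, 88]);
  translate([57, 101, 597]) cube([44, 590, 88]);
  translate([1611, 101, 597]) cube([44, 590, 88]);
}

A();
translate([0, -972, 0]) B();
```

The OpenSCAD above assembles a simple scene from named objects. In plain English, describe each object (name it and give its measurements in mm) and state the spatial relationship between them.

A is the wall frame of a small rectangular building: four walls, each 2480 mm tall and 138 mm thick, enclosing a footprint 2410 mm (x) by 2570 mm (y) outside-to-outside, with no floor or roof. The front and back walls (the −y and +y sides) span the full width; the two side walls fit between them.

B is a table with a 1712×792 mm rectangular top, 31 mm thick, top surface at z = 716 mm, supported by four 44×44 mm square legs, each inset 57 mm from the nearest pair of top edges, running from the floor. Four apron rails, 44 mm thick and 88 mm tall, run between adjacent legs with their top edges flush with the underside of the top and their outer faces flush with the legs' outer faces.

The table is on the floor beside the house frame on its −y side.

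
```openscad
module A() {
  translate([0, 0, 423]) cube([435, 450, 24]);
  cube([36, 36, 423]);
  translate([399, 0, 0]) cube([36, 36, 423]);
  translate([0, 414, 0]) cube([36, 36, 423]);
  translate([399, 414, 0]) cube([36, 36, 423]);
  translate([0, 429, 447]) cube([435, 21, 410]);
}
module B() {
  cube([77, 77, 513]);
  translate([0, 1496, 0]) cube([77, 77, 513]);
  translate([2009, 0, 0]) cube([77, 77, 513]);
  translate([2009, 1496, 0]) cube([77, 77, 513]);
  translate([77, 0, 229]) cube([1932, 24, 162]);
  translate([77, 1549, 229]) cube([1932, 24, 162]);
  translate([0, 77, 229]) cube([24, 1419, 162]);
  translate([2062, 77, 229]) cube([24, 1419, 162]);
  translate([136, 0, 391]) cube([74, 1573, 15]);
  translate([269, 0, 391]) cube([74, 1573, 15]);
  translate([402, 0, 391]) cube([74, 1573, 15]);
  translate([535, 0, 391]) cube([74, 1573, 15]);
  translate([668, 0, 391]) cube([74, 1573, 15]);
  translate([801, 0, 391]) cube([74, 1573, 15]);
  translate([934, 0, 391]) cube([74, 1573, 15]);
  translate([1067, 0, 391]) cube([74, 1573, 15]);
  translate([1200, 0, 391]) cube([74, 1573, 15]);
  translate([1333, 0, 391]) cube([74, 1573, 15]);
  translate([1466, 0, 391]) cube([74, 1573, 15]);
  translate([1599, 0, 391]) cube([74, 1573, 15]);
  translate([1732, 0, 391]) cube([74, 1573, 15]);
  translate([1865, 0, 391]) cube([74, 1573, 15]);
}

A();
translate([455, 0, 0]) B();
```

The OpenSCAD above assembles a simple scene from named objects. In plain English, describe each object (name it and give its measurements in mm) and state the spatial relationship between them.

A is a chair: 435×450 mm seat, 24 mm thick, top at z = 447 mm, on four 36 mm square corner legs flush with the seat edges. A 21 mm thick backrest slab spans the full seat width, extending 410 mm above the seat top, its back face flush with the seat's +y edge.

B is a bed frame 2086 mm long (x) by 1573 mm wide (y). Four 77×77 mm corner posts, 513 mm tall, at the corners of the footprint. Four rails of 24 mm thickness and 162 mm height run between adjacent posts with their undersides at z = 229 mm, their outer faces flush with the outside of the frame (the two x-running rails run between the posts' inner faces; the two y-running rails run between the posts' inner faces). 14 slats, each 74 mm wide (x) and 15 mm thick, lie across the top of the two x-running rails, running the full 1573 mm width of the frame in y; the slats are evenly spaced along x between the inner faces of the end posts with equal gaps (rounded down to the nearest mm) at the −x end and between each pair — any rounding remainder accumulates at the +x end.

The bed frame is on the floor beside the chair on its +x side.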